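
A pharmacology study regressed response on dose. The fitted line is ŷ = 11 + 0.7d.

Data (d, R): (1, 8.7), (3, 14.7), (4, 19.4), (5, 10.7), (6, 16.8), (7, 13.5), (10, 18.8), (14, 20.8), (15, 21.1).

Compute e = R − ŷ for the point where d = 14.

ŷ = 11 + 0.7·14 = 20.8
e = 20.8 − 20.8 = 0

e = 0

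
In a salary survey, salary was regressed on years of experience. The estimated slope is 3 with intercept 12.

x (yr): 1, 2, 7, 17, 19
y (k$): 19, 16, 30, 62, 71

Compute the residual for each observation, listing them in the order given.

4, -2, -3, -1, 2

x=1: ŷ = 12 + 3·1 = 15; e = 19 − 15 = 4
x=2: ŷ = 12 + 3·2 = 18; e = 16 − 18 = -2
x=7: ŷ = 12 + 3·7 = 33; e = 30 − 33 = -3
x=17: ŷ = 12 + 3·17 = 63; e = 62 − 63 = -1
x=19: ŷ = 12 + 3·19 = 69; e = 71 − 69 = 2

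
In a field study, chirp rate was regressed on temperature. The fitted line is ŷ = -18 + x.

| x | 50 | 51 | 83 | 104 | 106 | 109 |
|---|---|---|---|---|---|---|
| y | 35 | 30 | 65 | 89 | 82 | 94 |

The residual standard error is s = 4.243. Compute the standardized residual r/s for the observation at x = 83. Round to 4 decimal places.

0.0000

ŷ = -18 + 83 = 65
r = 65 − 65 = 0
r/s = 0 / 4.243 = 0.0000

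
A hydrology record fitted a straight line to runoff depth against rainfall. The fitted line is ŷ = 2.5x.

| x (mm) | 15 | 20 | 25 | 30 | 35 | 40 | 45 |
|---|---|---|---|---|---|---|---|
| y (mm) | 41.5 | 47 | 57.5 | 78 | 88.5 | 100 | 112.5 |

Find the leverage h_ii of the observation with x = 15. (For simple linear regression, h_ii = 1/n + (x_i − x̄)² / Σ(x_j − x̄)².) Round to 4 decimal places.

h = 0.4643

x̄ = (15 + 20 + 25 + 30 + 35 + 40 + 45)/7 = 30
Σ(x − x̄)² = 225 + 100 + 25 + 0 + 25 + 100 + 225 = 700
h = 1/7 + (-15)²/700 = 0.142857 + 0.321429 = 0.4643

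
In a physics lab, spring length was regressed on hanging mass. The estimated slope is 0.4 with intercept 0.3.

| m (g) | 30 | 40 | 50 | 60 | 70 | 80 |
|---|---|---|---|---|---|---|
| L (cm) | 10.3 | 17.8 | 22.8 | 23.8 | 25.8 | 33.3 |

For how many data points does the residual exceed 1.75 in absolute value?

m=30: L̂ = 0.3 + 0.4·30 = 12.3; e = 10.3 − 12.3 = -2
m=40: L̂ = 0.3 + 0.4·40 = 16.3; e = 17.8 − 16.3 = 1.5
m=50: L̂ = 0.3 + 0.4·50 = 20.3; e = 22.8 − 20.3 = 2.5
m=60: L̂ = 0.3 + 0.4·60 = 24.3; e = 23.8 − 24.3 = -0.5
m=70: L̂ = 0.3 + 0.4·70 = 28.3; e = 25.8 − 28.3 = -2.5
m=80: L̂ = 0.3 + 0.4·80 = 32.3; e = 33.3 − 32.3 = 1
|e| > 1.75: m=30 (|e|=2), m=50 (|e|=2.5), m=70 (|e|=2.5) → 3

3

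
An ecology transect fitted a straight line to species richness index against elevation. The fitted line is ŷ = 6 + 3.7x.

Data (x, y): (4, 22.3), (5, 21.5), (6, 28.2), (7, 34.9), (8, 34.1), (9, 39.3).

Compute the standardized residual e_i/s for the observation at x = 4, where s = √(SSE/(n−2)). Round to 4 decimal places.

0.6325

x=4: ŷ = 6 + 3.7·4 = 20.8; e = 22.3 − 20.8 = 1.5
x=5: ŷ = 6 + 3.7·5 = 24.5; e = 21.5 − 24.5 = -3
x=6: ŷ = 6 + 3.7·6 = 28.2; e = 28.2 − 28.2 = 0
x=7: ŷ = 6 + 3.7·7 = 31.9; e = 34.9 − 31.9 = 3
x=8: ŷ = 6 + 3.7·8 = 35.6; e = 34.1 − 35.6 = -1.5
x=9: ŷ = 6 + 3.7·9 = 39.3; e = 39.3 − 39.3 = 0
SSE = 2.25 + 9 + 0 + 9 + 2.25 + 0 = 22.5
s = √(22.5/4) = 2.37171
e/s = 1.5 / 2.37171 = 0.6325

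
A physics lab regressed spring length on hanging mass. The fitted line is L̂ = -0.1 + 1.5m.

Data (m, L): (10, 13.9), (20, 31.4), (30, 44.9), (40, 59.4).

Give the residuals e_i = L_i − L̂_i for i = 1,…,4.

-1, 1.5, 0, -0.5

m=10: L̂ = -0.1 + 1.5·10 = 14.9; e = 13.9 − 14.9 = -1
m=20: L̂ = -0.1 + 1.5·20 = 29.9; e = 31.4 − 29.9 = 1.5
m=30: L̂ = -0.1 + 1.5·30 = 44.9; e = 44.9 − 44.9 = 0
m=40: L̂ = -0.1 + 1.5·40 = 59.9; e = 59.4 − 59.9 = -0.5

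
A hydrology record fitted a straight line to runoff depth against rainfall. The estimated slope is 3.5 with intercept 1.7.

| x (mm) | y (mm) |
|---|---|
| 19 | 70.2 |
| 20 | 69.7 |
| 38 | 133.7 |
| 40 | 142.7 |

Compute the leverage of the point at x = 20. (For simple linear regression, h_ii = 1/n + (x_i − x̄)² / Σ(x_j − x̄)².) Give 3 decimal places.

x̄ = (19 + 20 + 38 + 40)/4 = 29.25
Σ(x − x̄)² = 105.062 + 85.5625 + 76.5625 + 115.562 = 382.75
h = 1/4 + (-9.25)²/382.75 = 0.25 + 0.223547 = 0.474

h = 0.474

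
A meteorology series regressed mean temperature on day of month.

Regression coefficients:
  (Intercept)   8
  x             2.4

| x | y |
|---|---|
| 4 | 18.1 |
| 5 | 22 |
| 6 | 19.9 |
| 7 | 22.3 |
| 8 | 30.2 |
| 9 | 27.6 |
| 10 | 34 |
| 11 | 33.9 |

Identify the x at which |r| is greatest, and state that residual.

x = 8, r = 3

x=4: ŷ = 8 + 2.4·4 = 17.6; r = 18.1 − 17.6 = 0.5
x=5: ŷ = 8 + 2.4·5 = 20; r = 22 − 20 = 2
x=6: ŷ = 8 + 2.4·6 = 22.4; r = 19.9 − 22.4 = -2.5
x=7: ŷ = 8 + 2.4·7 = 24.8; r = 22.3 − 24.8 = -2.5
x=8: ŷ = 8 + 2.4·8 = 27.2; r = 30.2 − 27.2 = 3
x=9: ŷ = 8 + 2.4·9 = 29.6; r = 27.6 − 29.6 = -2
x=10: ŷ = 8 + 2.4·10 = 32; r = 34 − 32 = 2
x=11: ŷ = 8 + 2.4·11 = 34.4; r = 33.9 − 34.4 = -0.5
Largest |r| is 3 at x = 8, residual 3.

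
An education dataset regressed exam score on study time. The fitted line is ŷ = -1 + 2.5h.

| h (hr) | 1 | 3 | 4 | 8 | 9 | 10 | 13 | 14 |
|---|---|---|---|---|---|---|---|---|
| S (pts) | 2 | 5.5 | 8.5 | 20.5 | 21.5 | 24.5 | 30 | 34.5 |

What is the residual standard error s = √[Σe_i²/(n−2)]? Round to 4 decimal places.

s = 1.0408

h=1: ŷ = -1 + 2.5·1 = 1.5; e = 2 − 1.5 = 0.5
h=3: ŷ = -1 + 2.5·3 = 6.5; e = 5.5 − 6.5 = -1
h=4: ŷ = -1 + 2.5·4 = 9; e = 8.5 − 9 = -0.5
h=8: ŷ = -1 + 2.5·8 = 19; e = 20.5 − 19 = 1.5
h=9: ŷ = -1 + 2.5·9 = 21.5; e = 21.5 − 21.5 = 0
h=10: ŷ = -1 + 2.5·10 = 24; e = 24.5 − 24 = 0.5
h=13: ŷ = -1 + 2.5·13 = 31.5; e = 30 − 31.5 = -1.5
h=14: ŷ = -1 + 2.5·14 = 34; e = 34.5 − 34 = 0.5
SSE = 0.25 + 1 + 0.25 + 2.25 + 0 + 0.25 + 2.25 + 0.25 = 6.5
s = √(6.5/6) = √1.08333 ≈ 1.0408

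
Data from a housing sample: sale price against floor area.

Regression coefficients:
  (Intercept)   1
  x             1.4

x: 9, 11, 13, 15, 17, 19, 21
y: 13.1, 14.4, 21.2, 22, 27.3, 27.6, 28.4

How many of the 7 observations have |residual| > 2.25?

1

x=9: ŷ = 1 + 1.4·9 = 13.6; r = 13.1 − 13.6 = -0.5
x=11: ŷ = 1 + 1.4·11 = 16.4; r = 14.4 − 16.4 = -2
x=13: ŷ = 1 + 1.4·13 = 19.2; r = 21.2 − 19.2 = 2
x=15: ŷ = 1 + 1.4·15 = 22; r = 22 − 22 = 0
x=17: ŷ = 1 + 1.4·17 = 24.8; r = 27.3 − 24.8 = 2.5
x=19: ŷ = 1 + 1.4·19 = 27.6; r = 27.6 − 27.6 = 0
x=21: ŷ = 1 + 1.4·21 = 30.4; r = 28.4 − 30.4 = -2
|r| > 2.25: x=17 (|r|=2.5) → 1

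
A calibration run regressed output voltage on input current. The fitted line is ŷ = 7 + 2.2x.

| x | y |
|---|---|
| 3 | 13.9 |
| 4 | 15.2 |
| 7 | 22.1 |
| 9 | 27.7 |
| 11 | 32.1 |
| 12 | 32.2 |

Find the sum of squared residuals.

x=3: ŷ = 7 + 2.2·3 = 13.6; e = 13.9 − 13.6 = 0.3
x=4: ŷ = 7 + 2.2·4 = 15.8; e = 15.2 − 15.8 = -0.6
x=7: ŷ = 7 + 2.2·7 = 22.4; e = 22.1 − 22.4 = -0.3
x=9: ŷ = 7 + 2.2·9 = 26.8; e = 27.7 − 26.8 = 0.9
x=11: ŷ = 7 + 2.2·11 = 31.2; e = 32.1 − 31.2 = 0.9
x=12: ŷ = 7 + 2.2·12 = 33.4; e = 32.2 − 33.4 = -1.2
SSE = 0.09 + 0.36 + 0.09 + 0.81 + 0.81 + 1.44 = 3.6

SSE = 3.6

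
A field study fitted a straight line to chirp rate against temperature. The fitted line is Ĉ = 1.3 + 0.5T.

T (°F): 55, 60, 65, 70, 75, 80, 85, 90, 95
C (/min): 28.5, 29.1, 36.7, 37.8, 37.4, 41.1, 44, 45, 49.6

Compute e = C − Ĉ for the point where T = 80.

e = -0.2

Ĉ = 1.3 + 0.5·80 = 41.3
e = 41.1 − 41.3 = -0.2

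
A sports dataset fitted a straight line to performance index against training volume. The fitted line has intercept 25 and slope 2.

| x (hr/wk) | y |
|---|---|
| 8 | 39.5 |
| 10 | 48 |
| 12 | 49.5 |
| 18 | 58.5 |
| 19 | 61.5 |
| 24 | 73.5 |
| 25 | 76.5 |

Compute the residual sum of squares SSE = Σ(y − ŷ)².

SSE = 22.5

x=8: ŷ = 25 + 2·8 = 41; e = 39.5 − 41 = -1.5
x=10: ŷ = 25 + 2·10 = 45; e = 48 − 45 = 3
x=12: ŷ = 25 + 2·12 = 49; e = 49.5 − 49 = 0.5
x=18: ŷ = 25 + 2·18 = 61; e = 58.5 − 61 = -2.5
x=19: ŷ = 25 + 2·19 = 63; e = 61.5 − 63 = -1.5
x=24: ŷ = 25 + 2·24 = 73; e = 73.5 − 73 = 0.5
x=25: ŷ = 25 + 2·25 = 75; e = 76.5 − 75 = 1.5
SSE = 2.25 + 9 + 0.25 + 6.25 + 2.25 + 0.25 + 2.25 = 22.5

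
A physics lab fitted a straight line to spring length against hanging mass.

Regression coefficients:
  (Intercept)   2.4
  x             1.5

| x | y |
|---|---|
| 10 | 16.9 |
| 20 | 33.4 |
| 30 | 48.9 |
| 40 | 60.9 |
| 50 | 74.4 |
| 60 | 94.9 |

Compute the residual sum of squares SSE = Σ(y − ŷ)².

SSE = 21

x=10: ŷ = 2.4 + 1.5·10 = 17.4; r = 16.9 − 17.4 = -0.5
x=20: ŷ = 2.4 + 1.5·20 = 32.4; r = 33.4 − 32.4 = 1
x=30: ŷ = 2.4 + 1.5·30 = 47.4; r = 48.9 − 47.4 = 1.5
x=40: ŷ = 2.4 + 1.5·40 = 62.4; r = 60.9 − 62.4 = -1.5
x=50: ŷ = 2.4 + 1.5·50 = 77.4; r = 74.4 − 77.4 = -3
x=60: ŷ = 2.4 + 1.5·60 = 92.4; r = 94.9 − 92.4 = 2.5
SSE = 0.25 + 1 + 2.25 + 2.25 + 9 + 6.25 = 21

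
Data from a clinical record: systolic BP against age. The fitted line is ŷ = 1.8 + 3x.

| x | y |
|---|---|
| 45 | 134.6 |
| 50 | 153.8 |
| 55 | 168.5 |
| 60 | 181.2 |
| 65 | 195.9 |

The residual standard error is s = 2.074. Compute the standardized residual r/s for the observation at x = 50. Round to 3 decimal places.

ŷ = 1.8 + 3·50 = 151.8
r = 153.8 − 151.8 = 2
r/s = 2 / 2.074 = 0.964

0.964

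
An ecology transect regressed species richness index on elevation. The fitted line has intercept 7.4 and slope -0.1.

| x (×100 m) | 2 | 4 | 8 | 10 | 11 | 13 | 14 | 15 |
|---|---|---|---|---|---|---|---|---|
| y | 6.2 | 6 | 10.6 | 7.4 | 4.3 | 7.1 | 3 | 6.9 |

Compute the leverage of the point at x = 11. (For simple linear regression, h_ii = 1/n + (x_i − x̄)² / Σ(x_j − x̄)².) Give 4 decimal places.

h = 0.1373

x̄ = (2 + 4 + 8 + 10 + 11 + 13 + 14 + 15)/8 = 9.625
Σ(x − x̄)² = 58.1406 + 31.6406 + 2.64062 + 0.140625 + 1.89062 + 11.3906 + 19.1406 + 28.8906 = 153.875
h = 1/8 + (1.375)²/153.875 = 0.125 + 0.0122868 = 0.1373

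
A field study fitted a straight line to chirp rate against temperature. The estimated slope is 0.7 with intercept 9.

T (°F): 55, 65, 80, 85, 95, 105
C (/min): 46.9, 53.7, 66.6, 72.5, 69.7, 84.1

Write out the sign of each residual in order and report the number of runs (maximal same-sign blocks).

T=55: Ĉ = 9 + 0.7·55 = 47.5; e = 46.9 − 47.5 = -0.6
T=65: Ĉ = 9 + 0.7·65 = 54.5; e = 53.7 − 54.5 = -0.8
T=80: Ĉ = 9 + 0.7·80 = 65; e = 66.6 − 65 = 1.6
T=85: Ĉ = 9 + 0.7·85 = 68.5; e = 72.5 − 68.5 = 4
T=95: Ĉ = 9 + 0.7·95 = 75.5; e = 69.7 − 75.5 = -5.8
T=105: Ĉ = 9 + 0.7·105 = 82.5; e = 84.1 − 82.5 = 1.6
Signs: − − + + − +
Runs: −×2, +×2, −×1, +×1 → 4

4 runs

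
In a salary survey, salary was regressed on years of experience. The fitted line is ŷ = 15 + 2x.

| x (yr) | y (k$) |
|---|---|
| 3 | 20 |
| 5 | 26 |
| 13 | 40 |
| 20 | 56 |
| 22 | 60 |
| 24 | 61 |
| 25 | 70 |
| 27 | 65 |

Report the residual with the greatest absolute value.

x=3: ŷ = 15 + 2·3 = 21; e = 20 − 21 = -1
x=5: ŷ = 15 + 2·5 = 25; e = 26 − 25 = 1
x=13: ŷ = 15 + 2·13 = 41; e = 40 − 41 = -1
x=20: ŷ = 15 + 2·20 = 55; e = 56 − 55 = 1
x=22: ŷ = 15 + 2·22 = 59; e = 60 − 59 = 1
x=24: ŷ = 15 + 2·24 = 63; e = 61 − 63 = -2
x=25: ŷ = 15 + 2·25 = 65; e = 70 − 65 = 5
x=27: ŷ = 15 + 2·27 = 69; e = 65 − 69 = -4
Largest |e| is 5 at x = 25, residual 5.

e = 5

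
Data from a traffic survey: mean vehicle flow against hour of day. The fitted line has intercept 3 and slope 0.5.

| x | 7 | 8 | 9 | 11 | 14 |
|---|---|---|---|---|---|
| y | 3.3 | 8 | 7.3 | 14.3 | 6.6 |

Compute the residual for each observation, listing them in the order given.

x=7: ŷ = 3 + 0.5·7 = 6.5; r = 3.3 − 6.5 = -3.2
x=8: ŷ = 3 + 0.5·8 = 7; r = 8 − 7 = 1
x=9: ŷ = 3 + 0.5·9 = 7.5; r = 7.3 − 7.5 = -0.2
x=11: ŷ = 3 + 0.5·11 = 8.5; r = 14.3 − 8.5 = 5.8
x=14: ŷ = 3 + 0.5·14 = 10; r = 6.6 − 10 = -3.4

-3.2, 1, -0.2, 5.8, -3.4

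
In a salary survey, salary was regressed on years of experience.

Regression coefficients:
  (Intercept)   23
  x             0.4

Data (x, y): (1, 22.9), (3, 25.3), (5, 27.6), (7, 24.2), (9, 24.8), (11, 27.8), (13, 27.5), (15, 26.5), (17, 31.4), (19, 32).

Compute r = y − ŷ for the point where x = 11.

ŷ = 23 + 0.4·11 = 27.4
r = 27.8 − 27.4 = 0.4

r = 0.4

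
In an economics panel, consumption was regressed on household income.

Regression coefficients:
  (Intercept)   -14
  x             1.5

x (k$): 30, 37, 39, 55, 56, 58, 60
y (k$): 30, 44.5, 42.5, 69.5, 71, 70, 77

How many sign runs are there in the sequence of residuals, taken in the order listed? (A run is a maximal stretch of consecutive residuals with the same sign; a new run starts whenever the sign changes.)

x=30: ŷ = -14 + 1.5·30 = 31; r = 30 − 31 = -1
x=37: ŷ = -14 + 1.5·37 = 41.5; r = 44.5 − 41.5 = 3
x=39: ŷ = -14 + 1.5·39 = 44.5; r = 42.5 − 44.5 = -2
x=55: ŷ = -14 + 1.5·55 = 68.5; r = 69.5 − 68.5 = 1
x=56: ŷ = -14 + 1.5·56 = 70; r = 71 − 70 = 1
x=58: ŷ = -14 + 1.5·58 = 73; r = 70 − 73 = -3
x=60: ŷ = -14 + 1.5·60 = 76; r = 77 − 76 = 1
Signs: − + − + + − +
Runs: −×1, +×1, −×1, +×2, −×1, +×1 → 6

6 runs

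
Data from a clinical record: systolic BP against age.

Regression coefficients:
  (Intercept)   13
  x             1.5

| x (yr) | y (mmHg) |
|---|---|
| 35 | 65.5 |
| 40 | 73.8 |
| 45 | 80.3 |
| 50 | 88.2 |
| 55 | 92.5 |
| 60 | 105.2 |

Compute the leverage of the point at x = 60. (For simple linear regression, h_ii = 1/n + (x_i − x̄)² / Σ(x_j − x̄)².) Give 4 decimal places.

h = 0.5238

x̄ = (35 + 40 + 45 + 50 + 55 + 60)/6 = 47.5
Σ(x − x̄)² = 156.25 + 56.25 + 6.25 + 6.25 + 56.25 + 156.25 = 437.5
h = 1/6 + (12.5)²/437.5 = 0.166667 + 0.357143 = 0.5238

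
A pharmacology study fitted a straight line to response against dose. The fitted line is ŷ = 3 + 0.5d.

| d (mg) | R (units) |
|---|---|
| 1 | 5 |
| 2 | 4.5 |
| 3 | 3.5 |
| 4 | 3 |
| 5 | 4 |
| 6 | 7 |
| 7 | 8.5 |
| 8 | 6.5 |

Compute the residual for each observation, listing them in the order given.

1.5, 0.5, -1, -2, -1.5, 1, 2, -0.5

d=1: ŷ = 3 + 0.5·1 = 3.5; e = 5 − 3.5 = 1.5
d=2: ŷ = 3 + 0.5·2 = 4; e = 4.5 − 4 = 0.5
d=3: ŷ = 3 + 0.5·3 = 4.5; e = 3.5 − 4.5 = -1
d=4: ŷ = 3 + 0.5·4 = 5; e = 3 − 5 = -2
d=5: ŷ = 3 + 0.5·5 = 5.5; e = 4 − 5.5 = -1.5
d=6: ŷ = 3 + 0.5·6 = 6; e = 7 − 6 = 1
d=7: ŷ = 3 + 0.5·7 = 6.5; e = 8.5 − 6.5 = 2
d=8: ŷ = 3 + 0.5·8 = 7; e = 6.5 − 7 = -0.5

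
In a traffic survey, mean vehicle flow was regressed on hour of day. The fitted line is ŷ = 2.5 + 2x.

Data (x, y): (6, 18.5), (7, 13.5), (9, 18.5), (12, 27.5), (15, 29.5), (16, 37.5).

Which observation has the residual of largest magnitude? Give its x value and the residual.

x = 6, r = 4

x=6: ŷ = 2.5 + 2·6 = 14.5; r = 18.5 − 14.5 = 4
x=7: ŷ = 2.5 + 2·7 = 16.5; r = 13.5 − 16.5 = -3
x=9: ŷ = 2.5 + 2·9 = 20.5; r = 18.5 − 20.5 = -2
x=12: ŷ = 2.5 + 2·12 = 26.5; r = 27.5 − 26.5 = 1
x=15: ŷ = 2.5 + 2·15 = 32.5; r = 29.5 − 32.5 = -3
x=16: ŷ = 2.5 + 2·16 = 34.5; r = 37.5 − 34.5 = 3
Largest |r| is 4 at x = 6, residual 4.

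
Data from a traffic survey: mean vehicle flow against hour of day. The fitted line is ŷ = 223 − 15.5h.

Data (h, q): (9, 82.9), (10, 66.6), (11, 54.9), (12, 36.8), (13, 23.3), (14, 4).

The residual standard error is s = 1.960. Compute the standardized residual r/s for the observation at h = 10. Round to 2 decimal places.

-0.71

ŷ = 223 − 15.5·10 = 68
r = 66.6 − 68 = -1.4
r/s = -1.4 / 1.960 = -0.71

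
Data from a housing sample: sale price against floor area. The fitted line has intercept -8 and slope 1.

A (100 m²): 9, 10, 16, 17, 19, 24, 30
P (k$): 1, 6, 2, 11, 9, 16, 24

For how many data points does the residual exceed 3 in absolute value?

A=9: ŷ = -8 + 9 = 1; e = 1 − 1 = 0
A=10: ŷ = -8 + 10 = 2; e = 6 − 2 = 4
A=16: ŷ = -8 + 16 = 8; e = 2 − 8 = -6
A=17: ŷ = -8 + 17 = 9; e = 11 − 9 = 2
A=19: ŷ = -8 + 19 = 11; e = 9 − 11 = -2
A=24: ŷ = -8 + 24 = 16; e = 16 − 16 = 0
A=30: ŷ = -8 + 30 = 22; e = 24 − 22 = 2
|e| > 3: A=10 (|e|=4), A=16 (|e|=6) → 2

2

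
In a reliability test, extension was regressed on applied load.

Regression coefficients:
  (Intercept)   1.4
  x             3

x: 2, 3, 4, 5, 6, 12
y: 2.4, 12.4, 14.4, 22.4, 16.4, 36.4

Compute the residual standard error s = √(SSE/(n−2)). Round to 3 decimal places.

x=2: ŷ = 1.4 + 3·2 = 7.4; e = 2.4 − 7.4 = -5
x=3: ŷ = 1.4 + 3·3 = 10.4; e = 12.4 − 10.4 = 2
x=4: ŷ = 1.4 + 3·4 = 13.4; e = 14.4 − 13.4 = 1
x=5: ŷ = 1.4 + 3·5 = 16.4; e = 22.4 − 16.4 = 6
x=6: ŷ = 1.4 + 3·6 = 19.4; e = 16.4 − 19.4 = -3
x=12: ŷ = 1.4 + 3·12 = 37.4; e = 36.4 − 37.4 = -1
SSE = 25 + 4 + 1 + 36 + 9 + 1 = 76
s = √(76/4) = √19 ≈ 4.359

s = 4.359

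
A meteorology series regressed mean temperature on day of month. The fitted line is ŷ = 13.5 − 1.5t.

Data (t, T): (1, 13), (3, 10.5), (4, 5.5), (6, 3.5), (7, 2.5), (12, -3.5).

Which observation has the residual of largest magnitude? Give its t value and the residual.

t=1: ŷ = 13.5 − 1.5·1 = 12; r = 13 − 12 = 1
t=3: ŷ = 13.5 − 1.5·3 = 9; r = 10.5 − 9 = 1.5
t=4: ŷ = 13.5 − 1.5·4 = 7.5; r = 5.5 − 7.5 = -2
t=6: ŷ = 13.5 − 1.5·6 = 4.5; r = 3.5 − 4.5 = -1
t=7: ŷ = 13.5 − 1.5·7 = 3; r = 2.5 − 3 = -0.5
t=12: ŷ = 13.5 − 1.5·12 = -4.5; r = -3.5 − (-4.5) = 1
Largest |r| is 2 at t = 4, residual -2.

t = 4, r = -2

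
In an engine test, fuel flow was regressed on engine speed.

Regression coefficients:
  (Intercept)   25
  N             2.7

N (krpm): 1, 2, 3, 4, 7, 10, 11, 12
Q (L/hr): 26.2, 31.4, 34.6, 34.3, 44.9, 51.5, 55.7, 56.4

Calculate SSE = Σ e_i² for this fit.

SSE = 11

N=1: ŷ = 25 + 2.7·1 = 27.7; e = 26.2 − 27.7 = -1.5
N=2: ŷ = 25 + 2.7·2 = 30.4; e = 31.4 − 30.4 = 1
N=3: ŷ = 25 + 2.7·3 = 33.1; e = 34.6 − 33.1 = 1.5
N=4: ŷ = 25 + 2.7·4 = 35.8; e = 34.3 − 35.8 = -1.5
N=7: ŷ = 25 + 2.7·7 = 43.9; e = 44.9 − 43.9 = 1
N=10: ŷ = 25 + 2.7·10 = 52; e = 51.5 − 52 = -0.5
N=11: ŷ = 25 + 2.7·11 = 54.7; e = 55.7 − 54.7 = 1
N=12: ŷ = 25 + 2.7·12 = 57.4; e = 56.4 − 57.4 = -1
SSE = 2.25 + 1 + 2.25 + 2.25 + 1 + 0.25 + 1 + 1 = 11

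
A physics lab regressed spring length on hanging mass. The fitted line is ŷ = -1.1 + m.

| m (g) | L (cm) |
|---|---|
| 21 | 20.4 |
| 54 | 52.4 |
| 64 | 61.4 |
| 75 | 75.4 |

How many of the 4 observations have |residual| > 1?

2

m=21: ŷ = -1.1 + 21 = 19.9; r = 20.4 − 19.9 = 0.5
m=54: ŷ = -1.1 + 54 = 52.9; r = 52.4 − 52.9 = -0.5
m=64: ŷ = -1.1 + 64 = 62.9; r = 61.4 − 62.9 = -1.5
m=75: ŷ = -1.1 + 75 = 73.9; r = 75.4 − 73.9 = 1.5
|r| > 1: m=64 (|r|=1.5), m=75 (|r|=1.5) → 2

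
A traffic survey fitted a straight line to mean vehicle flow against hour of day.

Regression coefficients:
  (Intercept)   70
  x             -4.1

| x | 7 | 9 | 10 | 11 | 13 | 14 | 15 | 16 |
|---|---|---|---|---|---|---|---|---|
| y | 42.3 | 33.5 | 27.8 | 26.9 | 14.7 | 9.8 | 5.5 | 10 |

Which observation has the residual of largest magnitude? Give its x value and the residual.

x=7: ŷ = 70 − 4.1·7 = 41.3; r = 42.3 − 41.3 = 1
x=9: ŷ = 70 − 4.1·9 = 33.1; r = 33.5 − 33.1 = 0.4
x=10: ŷ = 70 − 4.1·10 = 29; r = 27.8 − 29 = -1.2
x=11: ŷ = 70 − 4.1·11 = 24.9; r = 26.9 − 24.9 = 2
x=13: ŷ = 70 − 4.1·13 = 16.7; r = 14.7 − 16.7 = -2
x=14: ŷ = 70 − 4.1·14 = 12.6; r = 9.8 − 12.6 = -2.8
x=15: ŷ = 70 − 4.1·15 = 8.5; r = 5.5 − 8.5 = -3
x=16: ŷ = 70 − 4.1·16 = 4.4; r = 10 − 4.4 = 5.6
Largest |r| is 5.6 at x = 16, residual 5.6.

x = 16, r = 5.6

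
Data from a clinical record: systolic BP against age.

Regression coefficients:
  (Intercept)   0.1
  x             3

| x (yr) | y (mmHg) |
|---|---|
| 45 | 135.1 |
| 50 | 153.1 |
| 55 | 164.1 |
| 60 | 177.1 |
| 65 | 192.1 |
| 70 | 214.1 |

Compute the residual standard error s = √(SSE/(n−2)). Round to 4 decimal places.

x=45: ŷ = 0.1 + 3·45 = 135.1; r = 135.1 − 135.1 = 0
x=50: ŷ = 0.1 + 3·50 = 150.1; r = 153.1 − 150.1 = 3
x=55: ŷ = 0.1 + 3·55 = 165.1; r = 164.1 − 165.1 = -1
x=60: ŷ = 0.1 + 3·60 = 180.1; r = 177.1 − 180.1 = -3
x=65: ŷ = 0.1 + 3·65 = 195.1; r = 192.1 − 195.1 = -3
x=70: ŷ = 0.1 + 3·70 = 210.1; r = 214.1 − 210.1 = 4
SSE = 0 + 9 + 1 + 9 + 9 + 16 = 44
s = √(44/4) = √11 ≈ 3.3166

s = 3.3166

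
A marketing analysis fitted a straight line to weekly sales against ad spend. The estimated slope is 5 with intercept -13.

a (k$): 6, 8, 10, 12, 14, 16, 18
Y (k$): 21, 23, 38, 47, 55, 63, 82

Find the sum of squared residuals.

a=6: Ŷ = -13 + 5·6 = 17; r = 21 − 17 = 4
a=8: Ŷ = -13 + 5·8 = 27; r = 23 − 27 = -4
a=10: Ŷ = -13 + 5·10 = 37; r = 38 − 37 = 1
a=12: Ŷ = -13 + 5·12 = 47; r = 47 − 47 = 0
a=14: Ŷ = -13 + 5·14 = 57; r = 55 − 57 = -2
a=16: Ŷ = -13 + 5·16 = 67; r = 63 − 67 = -4
a=18: Ŷ = -13 + 5·18 = 77; r = 82 − 77 = 5
SSE = 16 + 16 + 1 + 0 + 4 + 16 + 25 = 78

SSE = 78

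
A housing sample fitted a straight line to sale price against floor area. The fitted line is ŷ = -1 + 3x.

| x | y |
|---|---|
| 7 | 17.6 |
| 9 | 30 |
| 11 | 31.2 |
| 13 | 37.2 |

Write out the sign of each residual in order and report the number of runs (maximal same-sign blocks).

x=7: ŷ = -1 + 3·7 = 20; r = 17.6 − 20 = -2.4
x=9: ŷ = -1 + 3·9 = 26; r = 30 − 26 = 4
x=11: ŷ = -1 + 3·11 = 32; r = 31.2 − 32 = -0.8
x=13: ŷ = -1 + 3·13 = 38; r = 37.2 − 38 = -0.8
Signs: − + − −
Runs: −×1, +×1, −×2 → 3

3 runs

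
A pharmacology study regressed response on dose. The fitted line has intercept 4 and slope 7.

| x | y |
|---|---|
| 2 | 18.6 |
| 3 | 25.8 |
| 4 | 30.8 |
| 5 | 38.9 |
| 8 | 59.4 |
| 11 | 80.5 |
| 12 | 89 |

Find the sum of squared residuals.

x=2: ŷ = 4 + 7·2 = 18; e = 18.6 − 18 = 0.6
x=3: ŷ = 4 + 7·3 = 25; e = 25.8 − 25 = 0.8
x=4: ŷ = 4 + 7·4 = 32; e = 30.8 − 32 = -1.2
x=5: ŷ = 4 + 7·5 = 39; e = 38.9 − 39 = -0.1
x=8: ŷ = 4 + 7·8 = 60; e = 59.4 − 60 = -0.6
x=11: ŷ = 4 + 7·11 = 81; e = 80.5 − 81 = -0.5
x=12: ŷ = 4 + 7·12 = 88; e = 89 − 88 = 1
SSE = 0.36 + 0.64 + 1.44 + 0.01 + 0.36 + 0.25 + 1 = 4.06

SSE = 4.06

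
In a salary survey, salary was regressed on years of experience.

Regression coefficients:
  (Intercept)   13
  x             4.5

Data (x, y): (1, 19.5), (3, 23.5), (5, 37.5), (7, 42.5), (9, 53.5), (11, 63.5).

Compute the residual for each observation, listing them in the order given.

2, -3, 2, -2, 0, 1

x=1: ŷ = 13 + 4.5·1 = 17.5; e = 19.5 − 17.5 = 2
x=3: ŷ = 13 + 4.5·3 = 26.5; e = 23.5 − 26.5 = -3
x=5: ŷ = 13 + 4.5·5 = 35.5; e = 37.5 − 35.5 = 2
x=7: ŷ = 13 + 4.5·7 = 44.5; e = 42.5 − 44.5 = -2
x=9: ŷ = 13 + 4.5·9 = 53.5; e = 53.5 − 53.5 = 0
x=11: ŷ = 13 + 4.5·11 = 62.5; e = 63.5 − 62.5 = 1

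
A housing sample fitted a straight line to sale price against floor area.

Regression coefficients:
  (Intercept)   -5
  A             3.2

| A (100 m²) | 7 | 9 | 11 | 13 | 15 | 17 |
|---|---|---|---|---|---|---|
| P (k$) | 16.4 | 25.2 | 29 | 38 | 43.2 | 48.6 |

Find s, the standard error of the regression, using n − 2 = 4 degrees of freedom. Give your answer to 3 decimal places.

s = 1.327

A=7: P̂ = -5 + 3.2·7 = 17.4; e = 16.4 − 17.4 = -1
A=9: P̂ = -5 + 3.2·9 = 23.8; e = 25.2 − 23.8 = 1.4
A=11: P̂ = -5 + 3.2·11 = 30.2; e = 29 − 30.2 = -1.2
A=13: P̂ = -5 + 3.2·13 = 36.6; e = 38 − 36.6 = 1.4
A=15: P̂ = -5 + 3.2·15 = 43; e = 43.2 − 43 = 0.2
A=17: P̂ = -5 + 3.2·17 = 49.4; e = 48.6 − 49.4 = -0.8
SSE = 1 + 1.96 + 1.44 + 1.96 + 0.04 + 0.64 = 7.04
s = √(7.04/4) = √1.76 ≈ 1.327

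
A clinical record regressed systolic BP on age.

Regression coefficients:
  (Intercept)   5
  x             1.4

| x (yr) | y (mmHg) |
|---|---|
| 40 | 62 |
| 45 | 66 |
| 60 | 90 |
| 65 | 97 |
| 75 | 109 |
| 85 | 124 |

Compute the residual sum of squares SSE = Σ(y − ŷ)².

x=40: ŷ = 5 + 1.4·40 = 61; e = 62 − 61 = 1
x=45: ŷ = 5 + 1.4·45 = 68; e = 66 − 68 = -2
x=60: ŷ = 5 + 1.4·60 = 89; e = 90 − 89 = 1
x=65: ŷ = 5 + 1.4·65 = 96; e = 97 − 96 = 1
x=75: ŷ = 5 + 1.4·75 = 110; e = 109 − 110 = -1
x=85: ŷ = 5 + 1.4·85 = 124; e = 124 − 124 = 0
SSE = 1 + 4 + 1 + 1 + 1 + 0 = 8

SSE = 8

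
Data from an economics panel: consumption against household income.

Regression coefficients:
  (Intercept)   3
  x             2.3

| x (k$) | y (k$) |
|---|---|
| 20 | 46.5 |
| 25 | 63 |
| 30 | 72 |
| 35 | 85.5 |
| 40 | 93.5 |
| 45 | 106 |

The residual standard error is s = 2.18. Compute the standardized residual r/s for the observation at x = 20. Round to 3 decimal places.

ŷ = 3 + 2.3·20 = 49
r = 46.5 − 49 = -2.5
r/s = -2.5 / 2.18 = -1.147

-1.147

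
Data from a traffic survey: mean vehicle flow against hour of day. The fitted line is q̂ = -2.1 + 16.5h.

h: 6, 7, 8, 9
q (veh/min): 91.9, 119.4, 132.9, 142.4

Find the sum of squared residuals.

SSE = 86

h=6: q̂ = -2.1 + 16.5·6 = 96.9; e = 91.9 − 96.9 = -5
h=7: q̂ = -2.1 + 16.5·7 = 113.4; e = 119.4 − 113.4 = 6
h=8: q̂ = -2.1 + 16.5·8 = 129.9; e = 132.9 − 129.9 = 3
h=9: q̂ = -2.1 + 16.5·9 = 146.4; e = 142.4 − 146.4 = -4
SSE = 25 + 36 + 9 + 16 = 86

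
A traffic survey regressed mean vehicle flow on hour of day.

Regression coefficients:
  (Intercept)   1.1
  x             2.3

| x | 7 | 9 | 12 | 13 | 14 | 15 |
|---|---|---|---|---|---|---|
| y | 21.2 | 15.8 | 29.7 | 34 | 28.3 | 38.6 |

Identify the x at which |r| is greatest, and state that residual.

x=7: ŷ = 1.1 + 2.3·7 = 17.2; r = 21.2 − 17.2 = 4
x=9: ŷ = 1.1 + 2.3·9 = 21.8; r = 15.8 − 21.8 = -6
x=12: ŷ = 1.1 + 2.3·12 = 28.7; r = 29.7 − 28.7 = 1
x=13: ŷ = 1.1 + 2.3·13 = 31; r = 34 − 31 = 3
x=14: ŷ = 1.1 + 2.3·14 = 33.3; r = 28.3 − 33.3 = -5
x=15: ŷ = 1.1 + 2.3·15 = 35.6; r = 38.6 − 35.6 = 3
Largest |r| is 6 at x = 9, residual -6.

x = 9, r = -6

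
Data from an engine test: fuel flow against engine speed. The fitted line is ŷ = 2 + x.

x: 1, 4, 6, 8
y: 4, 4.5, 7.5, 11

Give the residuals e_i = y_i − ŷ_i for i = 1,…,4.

x=1: ŷ = 2 + 1 = 3; e = 4 − 3 = 1
x=4: ŷ = 2 + 4 = 6; e = 4.5 − 6 = -1.5
x=6: ŷ = 2 + 6 = 8; e = 7.5 − 8 = -0.5
x=8: ŷ = 2 + 8 = 10; e = 11 − 10 = 1

1, -1.5, -0.5, 1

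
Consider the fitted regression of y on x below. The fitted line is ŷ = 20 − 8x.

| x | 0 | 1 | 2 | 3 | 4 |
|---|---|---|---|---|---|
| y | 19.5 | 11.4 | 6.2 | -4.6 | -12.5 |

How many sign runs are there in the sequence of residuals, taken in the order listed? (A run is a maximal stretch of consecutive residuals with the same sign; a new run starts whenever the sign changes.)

x=0: ŷ = 20 − 8·0 = 20; e = 19.5 − 20 = -0.5
x=1: ŷ = 20 − 8·1 = 12; e = 11.4 − 12 = -0.6
x=2: ŷ = 20 − 8·2 = 4; e = 6.2 − 4 = 2.2
x=3: ŷ = 20 − 8·3 = -4; e = -4.6 − (-4) = -0.6
x=4: ŷ = 20 − 8·4 = -12; e = -12.5 − (-12) = -0.5
Signs: − − + − −
Runs: −×2, +×1, −×2 → 3

3 runs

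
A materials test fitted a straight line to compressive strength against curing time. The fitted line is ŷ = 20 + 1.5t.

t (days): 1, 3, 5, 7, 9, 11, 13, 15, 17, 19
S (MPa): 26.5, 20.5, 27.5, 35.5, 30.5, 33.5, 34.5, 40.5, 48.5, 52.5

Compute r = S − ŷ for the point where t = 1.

ŷ = 20 + 1.5·1 = 21.5
r = 26.5 − 21.5 = 5

r = 5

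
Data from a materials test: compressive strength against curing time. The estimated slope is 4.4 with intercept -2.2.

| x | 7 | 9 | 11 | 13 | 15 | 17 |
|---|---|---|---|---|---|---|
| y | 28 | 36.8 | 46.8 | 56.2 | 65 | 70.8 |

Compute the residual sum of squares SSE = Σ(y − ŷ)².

x=7: ŷ = -2.2 + 4.4·7 = 28.6; r = 28 − 28.6 = -0.6
x=9: ŷ = -2.2 + 4.4·9 = 37.4; r = 36.8 − 37.4 = -0.6
x=11: ŷ = -2.2 + 4.4·11 = 46.2; r = 46.8 − 46.2 = 0.6
x=13: ŷ = -2.2 + 4.4·13 = 55; r = 56.2 − 55 = 1.2
x=15: ŷ = -2.2 + 4.4·15 = 63.8; r = 65 − 63.8 = 1.2
x=17: ŷ = -2.2 + 4.4·17 = 72.6; r = 70.8 − 72.6 = -1.8
SSE = 0.36 + 0.36 + 0.36 + 1.44 + 1.44 + 3.24 = 7.2

SSE = 7.2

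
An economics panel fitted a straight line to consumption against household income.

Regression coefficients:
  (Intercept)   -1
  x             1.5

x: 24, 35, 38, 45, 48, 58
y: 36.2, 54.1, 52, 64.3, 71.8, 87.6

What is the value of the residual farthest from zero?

x=24: ŷ = -1 + 1.5·24 = 35; e = 36.2 − 35 = 1.2
x=35: ŷ = -1 + 1.5·35 = 51.5; e = 54.1 − 51.5 = 2.6
x=38: ŷ = -1 + 1.5·38 = 56; e = 52 − 56 = -4
x=45: ŷ = -1 + 1.5·45 = 66.5; e = 64.3 − 66.5 = -2.2
x=48: ŷ = -1 + 1.5·48 = 71; e = 71.8 − 71 = 0.8
x=58: ŷ = -1 + 1.5·58 = 86; e = 87.6 − 86 = 1.6
Largest |e| is 4 at x = 38, residual -4.

e = -4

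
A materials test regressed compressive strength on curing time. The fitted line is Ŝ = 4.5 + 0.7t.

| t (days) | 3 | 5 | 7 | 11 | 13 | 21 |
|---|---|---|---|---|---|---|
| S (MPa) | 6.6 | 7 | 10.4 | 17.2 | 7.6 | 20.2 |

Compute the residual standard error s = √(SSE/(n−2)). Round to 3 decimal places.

t=3: Ŝ = 4.5 + 0.7·3 = 6.6; r = 6.6 − 6.6 = 0
t=5: Ŝ = 4.5 + 0.7·5 = 8; r = 7 − 8 = -1
t=7: Ŝ = 4.5 + 0.7·7 = 9.4; r = 10.4 − 9.4 = 1
t=11: Ŝ = 4.5 + 0.7·11 = 12.2; r = 17.2 − 12.2 = 5
t=13: Ŝ = 4.5 + 0.7·13 = 13.6; r = 7.6 − 13.6 = -6
t=21: Ŝ = 4.5 + 0.7·21 = 19.2; r = 20.2 − 19.2 = 1
SSE = 0 + 1 + 1 + 25 + 36 + 1 = 64
s = √(64/4) = √16 ≈ 4.000

s = 4.000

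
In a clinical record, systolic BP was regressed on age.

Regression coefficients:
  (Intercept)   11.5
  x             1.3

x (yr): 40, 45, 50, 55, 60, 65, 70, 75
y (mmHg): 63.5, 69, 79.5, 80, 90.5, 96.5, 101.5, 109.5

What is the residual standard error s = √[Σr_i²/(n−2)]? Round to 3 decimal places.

s = 1.893

x=40: ŷ = 11.5 + 1.3·40 = 63.5; r = 63.5 − 63.5 = 0
x=45: ŷ = 11.5 + 1.3·45 = 70; r = 69 − 70 = -1
x=50: ŷ = 11.5 + 1.3·50 = 76.5; r = 79.5 − 76.5 = 3
x=55: ŷ = 11.5 + 1.3·55 = 83; r = 80 − 83 = -3
x=60: ŷ = 11.5 + 1.3·60 = 89.5; r = 90.5 − 89.5 = 1
x=65: ŷ = 11.5 + 1.3·65 = 96; r = 96.5 − 96 = 0.5
x=70: ŷ = 11.5 + 1.3·70 = 102.5; r = 101.5 − 102.5 = -1
x=75: ŷ = 11.5 + 1.3·75 = 109; r = 109.5 − 109 = 0.5
SSE = 0 + 1 + 9 + 9 + 1 + 0.25 + 1 + 0.25 = 21.5
s = √(21.5/6) = √3.58333 ≈ 1.893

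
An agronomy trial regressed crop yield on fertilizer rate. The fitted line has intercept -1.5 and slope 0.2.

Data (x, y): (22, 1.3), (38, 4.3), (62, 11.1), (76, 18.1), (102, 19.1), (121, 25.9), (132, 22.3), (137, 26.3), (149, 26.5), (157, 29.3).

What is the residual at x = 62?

ŷ = -1.5 + 0.2·62 = 10.9
r = 11.1 − 10.9 = 0.2

r = 0.2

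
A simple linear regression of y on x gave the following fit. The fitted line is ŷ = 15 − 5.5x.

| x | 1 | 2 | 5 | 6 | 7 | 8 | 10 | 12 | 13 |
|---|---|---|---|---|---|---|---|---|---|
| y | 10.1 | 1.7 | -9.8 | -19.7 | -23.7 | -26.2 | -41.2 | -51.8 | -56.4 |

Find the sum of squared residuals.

SSE = 25.8

x=1: ŷ = 15 − 5.5·1 = 9.5; e = 10.1 − 9.5 = 0.6
x=2: ŷ = 15 − 5.5·2 = 4; e = 1.7 − 4 = -2.3
x=5: ŷ = 15 − 5.5·5 = -12.5; e = -9.8 − (-12.5) = 2.7
x=6: ŷ = 15 − 5.5·6 = -18; e = -19.7 − (-18) = -1.7
x=7: ŷ = 15 − 5.5·7 = -23.5; e = -23.7 − (-23.5) = -0.2
x=8: ŷ = 15 − 5.5·8 = -29; e = -26.2 − (-29) = 2.8
x=10: ŷ = 15 − 5.5·10 = -40; e = -41.2 − (-40) = -1.2
x=12: ŷ = 15 − 5.5·12 = -51; e = -51.8 − (-51) = -0.8
x=13: ŷ = 15 − 5.5·13 = -56.5; e = -56.4 − (-56.5) = 0.1
SSE = 0.36 + 5.29 + 7.29 + 2.89 + 0.04 + 7.84 + 1.44 + 0.64 + 0.01 = 25.8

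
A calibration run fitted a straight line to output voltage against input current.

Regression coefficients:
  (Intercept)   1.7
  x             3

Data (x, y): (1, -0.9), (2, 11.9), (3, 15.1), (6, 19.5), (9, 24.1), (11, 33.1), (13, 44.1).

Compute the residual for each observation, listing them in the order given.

x=1: ŷ = 1.7 + 3·1 = 4.7; r = -0.9 − 4.7 = -5.6
x=2: ŷ = 1.7 + 3·2 = 7.7; r = 11.9 − 7.7 = 4.2
x=3: ŷ = 1.7 + 3·3 = 10.7; r = 15.1 − 10.7 = 4.4
x=6: ŷ = 1.7 + 3·6 = 19.7; r = 19.5 − 19.7 = -0.2
x=9: ŷ = 1.7 + 3·9 = 28.7; r = 24.1 − 28.7 = -4.6
x=11: ŷ = 1.7 + 3·11 = 34.7; r = 33.1 − 34.7 = -1.6
x=13: ŷ = 1.7 + 3·13 = 40.7; r = 44.1 − 40.7 = 3.4

-5.6, 4.2, 4.4, -0.2, -4.6, -1.6, 3.4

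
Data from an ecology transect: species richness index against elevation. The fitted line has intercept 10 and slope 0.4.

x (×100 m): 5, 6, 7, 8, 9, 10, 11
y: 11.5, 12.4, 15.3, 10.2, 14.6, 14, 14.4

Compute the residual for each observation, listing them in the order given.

x=5: ŷ = 10 + 0.4·5 = 12; r = 11.5 − 12 = -0.5
x=6: ŷ = 10 + 0.4·6 = 12.4; r = 12.4 − 12.4 = 0
x=7: ŷ = 10 + 0.4·7 = 12.8; r = 15.3 − 12.8 = 2.5
x=8: ŷ = 10 + 0.4·8 = 13.2; r = 10.2 − 13.2 = -3
x=9: ŷ = 10 + 0.4·9 = 13.6; r = 14.6 − 13.6 = 1
x=10: ŷ = 10 + 0.4·10 = 14; r = 14 − 14 = 0
x=11: ŷ = 10 + 0.4·11 = 14.4; r = 14.4 − 14.4 = 0

-0.5, 0, 2.5, -3, 1, 0, 0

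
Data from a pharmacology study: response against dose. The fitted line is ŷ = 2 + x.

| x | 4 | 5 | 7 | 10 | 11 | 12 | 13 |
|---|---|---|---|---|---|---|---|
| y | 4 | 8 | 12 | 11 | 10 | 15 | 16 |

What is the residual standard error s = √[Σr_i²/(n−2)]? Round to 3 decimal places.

s = 2.280

x=4: ŷ = 2 + 4 = 6; r = 4 − 6 = -2
x=5: ŷ = 2 + 5 = 7; r = 8 − 7 = 1
x=7: ŷ = 2 + 7 = 9; r = 12 − 9 = 3
x=10: ŷ = 2 + 10 = 12; r = 11 − 12 = -1
x=11: ŷ = 2 + 11 = 13; r = 10 − 13 = -3
x=12: ŷ = 2 + 12 = 14; r = 15 − 14 = 1
x=13: ŷ = 2 + 13 = 15; r = 16 − 15 = 1
SSE = 4 + 1 + 9 + 1 + 9 + 1 + 1 = 26
s = √(26/5) = √5.2 ≈ 2.280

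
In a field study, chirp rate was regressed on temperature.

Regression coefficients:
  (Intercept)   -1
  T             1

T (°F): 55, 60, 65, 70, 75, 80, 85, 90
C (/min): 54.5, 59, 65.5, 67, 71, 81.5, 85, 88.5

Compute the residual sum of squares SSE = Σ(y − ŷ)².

T=55: Ĉ = -1 + 55 = 54; e = 54.5 − 54 = 0.5
T=60: Ĉ = -1 + 60 = 59; e = 59 − 59 = 0
T=65: Ĉ = -1 + 65 = 64; e = 65.5 − 64 = 1.5
T=70: Ĉ = -1 + 70 = 69; e = 67 − 69 = -2
T=75: Ĉ = -1 + 75 = 74; e = 71 − 74 = -3
T=80: Ĉ = -1 + 80 = 79; e = 81.5 − 79 = 2.5
T=85: Ĉ = -1 + 85 = 84; e = 85 − 84 = 1
T=90: Ĉ = -1 + 90 = 89; e = 88.5 − 89 = -0.5
SSE = 0.25 + 0 + 2.25 + 4 + 9 + 6.25 + 1 + 0.25 = 23

SSE = 23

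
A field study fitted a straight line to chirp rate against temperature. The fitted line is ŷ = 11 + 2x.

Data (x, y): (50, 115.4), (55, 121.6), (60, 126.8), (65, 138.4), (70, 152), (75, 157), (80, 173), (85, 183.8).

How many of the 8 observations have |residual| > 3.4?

3

x=50: ŷ = 11 + 2·50 = 111; r = 115.4 − 111 = 4.4
x=55: ŷ = 11 + 2·55 = 121; r = 121.6 − 121 = 0.6
x=60: ŷ = 11 + 2·60 = 131; r = 126.8 − 131 = -4.2
x=65: ŷ = 11 + 2·65 = 141; r = 138.4 − 141 = -2.6
x=70: ŷ = 11 + 2·70 = 151; r = 152 − 151 = 1
x=75: ŷ = 11 + 2·75 = 161; r = 157 − 161 = -4
x=80: ŷ = 11 + 2·80 = 171; r = 173 − 171 = 2
x=85: ŷ = 11 + 2·85 = 181; r = 183.8 − 181 = 2.8
|r| > 3.4: x=50 (|r|=4.4), x=60 (|r|=4.2), x=75 (|r|=4) → 3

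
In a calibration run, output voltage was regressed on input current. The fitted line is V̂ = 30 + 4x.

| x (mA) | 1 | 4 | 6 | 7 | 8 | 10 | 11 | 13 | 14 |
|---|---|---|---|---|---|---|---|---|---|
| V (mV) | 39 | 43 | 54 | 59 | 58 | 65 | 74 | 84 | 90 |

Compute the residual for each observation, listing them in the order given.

x=1: V̂ = 30 + 4·1 = 34; r = 39 − 34 = 5
x=4: V̂ = 30 + 4·4 = 46; r = 43 − 46 = -3
x=6: V̂ = 30 + 4·6 = 54; r = 54 − 54 = 0
x=7: V̂ = 30 + 4·7 = 58; r = 59 − 58 = 1
x=8: V̂ = 30 + 4·8 = 62; r = 58 − 62 = -4
x=10: V̂ = 30 + 4·10 = 70; r = 65 − 70 = -5
x=11: V̂ = 30 + 4·11 = 74; r = 74 − 74 = 0
x=13: V̂ = 30 + 4·13 = 82; r = 84 − 82 = 2
x=14: V̂ = 30 + 4·14 = 86; r = 90 − 86 = 4

5, -3, 0, 1, -4, -5, 0, 2, 4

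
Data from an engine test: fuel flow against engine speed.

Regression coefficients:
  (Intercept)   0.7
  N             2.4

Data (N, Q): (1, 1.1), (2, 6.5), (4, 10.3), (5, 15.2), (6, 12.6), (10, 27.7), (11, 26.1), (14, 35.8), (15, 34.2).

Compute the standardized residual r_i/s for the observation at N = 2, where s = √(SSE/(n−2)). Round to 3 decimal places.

0.441

N=1: ŷ = 0.7 + 2.4·1 = 3.1; r = 1.1 − 3.1 = -2
N=2: ŷ = 0.7 + 2.4·2 = 5.5; r = 6.5 − 5.5 = 1
N=4: ŷ = 0.7 + 2.4·4 = 10.3; r = 10.3 − 10.3 = 0
N=5: ŷ = 0.7 + 2.4·5 = 12.7; r = 15.2 − 12.7 = 2.5
N=6: ŷ = 0.7 + 2.4·6 = 15.1; r = 12.6 − 15.1 = -2.5
N=10: ŷ = 0.7 + 2.4·10 = 24.7; r = 27.7 − 24.7 = 3
N=11: ŷ = 0.7 + 2.4·11 = 27.1; r = 26.1 − 27.1 = -1
N=14: ŷ = 0.7 + 2.4·14 = 34.3; r = 35.8 − 34.3 = 1.5
N=15: ŷ = 0.7 + 2.4·15 = 36.7; r = 34.2 − 36.7 = -2.5
SSE = 4 + 1 + 0 + 6.25 + 6.25 + 9 + 1 + 2.25 + 6.25 = 36
s = √(36/7) = 2.26779
r/s = 1 / 2.26779 = 0.441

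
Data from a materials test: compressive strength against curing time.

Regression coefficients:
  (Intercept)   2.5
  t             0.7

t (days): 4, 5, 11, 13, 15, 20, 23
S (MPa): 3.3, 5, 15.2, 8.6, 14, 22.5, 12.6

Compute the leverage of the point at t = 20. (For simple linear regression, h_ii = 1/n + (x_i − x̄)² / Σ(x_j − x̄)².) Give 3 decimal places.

h = 0.305

t̄ = (4 + 5 + 11 + 13 + 15 + 20 + 23)/7 = 13
Σ(t − t̄)² = 81 + 64 + 4 + 0 + 4 + 49 + 100 = 302
h = 1/7 + (7)²/302 = 0.142857 + 0.162252 = 0.305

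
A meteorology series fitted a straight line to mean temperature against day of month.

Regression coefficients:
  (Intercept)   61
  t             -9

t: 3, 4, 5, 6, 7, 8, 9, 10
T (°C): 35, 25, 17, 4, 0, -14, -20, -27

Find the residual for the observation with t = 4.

T̂ = 61 − 9·4 = 25
r = 25 − 25 = 0

r = 0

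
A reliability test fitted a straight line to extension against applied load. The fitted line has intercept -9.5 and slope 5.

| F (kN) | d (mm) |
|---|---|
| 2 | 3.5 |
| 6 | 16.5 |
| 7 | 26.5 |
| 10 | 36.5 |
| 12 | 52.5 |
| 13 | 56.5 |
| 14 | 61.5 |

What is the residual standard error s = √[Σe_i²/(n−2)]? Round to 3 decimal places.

F=2: d̂ = -9.5 + 5·2 = 0.5; e = 3.5 − 0.5 = 3
F=6: d̂ = -9.5 + 5·6 = 20.5; e = 16.5 − 20.5 = -4
F=7: d̂ = -9.5 + 5·7 = 25.5; e = 26.5 − 25.5 = 1
F=10: d̂ = -9.5 + 5·10 = 40.5; e = 36.5 − 40.5 = -4
F=12: d̂ = -9.5 + 5·12 = 50.5; e = 52.5 − 50.5 = 2
F=13: d̂ = -9.5 + 5·13 = 55.5; e = 56.5 − 55.5 = 1
F=14: d̂ = -9.5 + 5·14 = 60.5; e = 61.5 − 60.5 = 1
SSE = 9 + 16 + 1 + 16 + 4 + 1 + 1 = 48
s = √(48/5) = √9.6 ≈ 3.098

s = 3.098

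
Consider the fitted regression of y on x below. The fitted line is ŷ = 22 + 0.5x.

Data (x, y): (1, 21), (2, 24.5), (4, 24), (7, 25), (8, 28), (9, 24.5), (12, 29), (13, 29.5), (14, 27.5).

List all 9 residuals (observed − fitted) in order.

x=1: ŷ = 22 + 0.5·1 = 22.5; e = 21 − 22.5 = -1.5
x=2: ŷ = 22 + 0.5·2 = 23; e = 24.5 − 23 = 1.5
x=4: ŷ = 22 + 0.5·4 = 24; e = 24 − 24 = 0
x=7: ŷ = 22 + 0.5·7 = 25.5; e = 25 − 25.5 = -0.5
x=8: ŷ = 22 + 0.5·8 = 26; e = 28 − 26 = 2
x=9: ŷ = 22 + 0.5·9 = 26.5; e = 24.5 − 26.5 = -2
x=12: ŷ = 22 + 0.5·12 = 28; e = 29 − 28 = 1
x=13: ŷ = 22 + 0.5·13 = 28.5; e = 29.5 − 28.5 = 1
x=14: ŷ = 22 + 0.5·14 = 29; e = 27.5 − 29 = -1.5

-1.5, 1.5, 0, -0.5, 2, -2, 1, 1, -1.5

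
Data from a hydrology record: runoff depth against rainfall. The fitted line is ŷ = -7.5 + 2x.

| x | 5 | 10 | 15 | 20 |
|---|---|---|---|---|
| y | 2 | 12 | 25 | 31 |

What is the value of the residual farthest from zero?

e = 2.5

x=5: ŷ = -7.5 + 2·5 = 2.5; e = 2 − 2.5 = -0.5
x=10: ŷ = -7.5 + 2·10 = 12.5; e = 12 − 12.5 = -0.5
x=15: ŷ = -7.5 + 2·15 = 22.5; e = 25 − 22.5 = 2.5
x=20: ŷ = -7.5 + 2·20 = 32.5; e = 31 − 32.5 = -1.5
Largest |e| is 2.5 at x = 15, residual 2.5.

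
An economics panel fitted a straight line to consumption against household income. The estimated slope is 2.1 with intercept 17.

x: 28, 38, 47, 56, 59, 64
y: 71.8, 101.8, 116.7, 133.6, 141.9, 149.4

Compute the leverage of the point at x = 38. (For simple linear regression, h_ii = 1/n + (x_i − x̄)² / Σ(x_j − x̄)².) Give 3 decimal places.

h = 0.288

x̄ = (28 + 38 + 47 + 56 + 59 + 64)/6 = 48.6667
Σ(x − x̄)² = 427.111 + 113.778 + 2.77778 + 53.7778 + 106.778 + 235.111 = 939.333
h = 1/6 + (-10.6667)²/939.333 = 0.166667 + 0.121126 = 0.288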